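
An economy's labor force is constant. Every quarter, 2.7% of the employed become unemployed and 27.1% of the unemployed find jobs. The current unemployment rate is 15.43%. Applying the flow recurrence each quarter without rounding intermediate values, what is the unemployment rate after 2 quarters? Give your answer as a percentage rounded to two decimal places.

Unemployment rate after two quarters ≈ 12.20%.

With a fixed labor force, u_{t+1} = u_t + s·(1−u_t) − f·u_t = u_t·(1−s−f) + s.
Here 1−s−f = 0.702 and s = 0.027.
u_1 = 0.154300 × 0.702 + 0.027 = 0.135319.
u_2 = 0.135319 × 0.702 + 0.027 = 0.121994.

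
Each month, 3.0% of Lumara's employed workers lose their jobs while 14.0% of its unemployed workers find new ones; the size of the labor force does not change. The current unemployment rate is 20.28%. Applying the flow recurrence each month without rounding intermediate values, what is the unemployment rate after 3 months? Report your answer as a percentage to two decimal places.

With a fixed labor force, u_{t+1} = u_t + s·(1−u_t) − f·u_t = u_t·(1−s−f) + s.
Here 1−s−f = 0.830 and s = 0.030.
u_1 = 0.202800 × 0.830 + 0.030 = 0.198324.
u_2 = 0.198324 × 0.830 + 0.030 = 0.194609.
u_3 = 0.194609 × 0.830 + 0.030 = 0.191525.

Unemployment rate after three months ≈ 19.15%.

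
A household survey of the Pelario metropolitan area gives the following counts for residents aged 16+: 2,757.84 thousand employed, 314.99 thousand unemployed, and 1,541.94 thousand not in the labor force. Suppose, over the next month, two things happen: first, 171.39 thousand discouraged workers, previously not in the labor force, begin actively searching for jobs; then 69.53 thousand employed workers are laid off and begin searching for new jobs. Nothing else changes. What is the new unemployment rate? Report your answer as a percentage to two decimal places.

New unemployment rate ≈ 17.14%.

Initially, labor force = 2,757.84 + 314.99 = 3,072.83 thousand, so u = 314.99/3,072.83 = 10.25%.
After the first change, unemployed and labor force both rise by 171.39 → E = 2,757.84, U = 486.38, labor force = 3,244.22 thousand.
After the second change, employed falls and unemployed rises by 69.53; labor force unchanged → E = 2,688.31, U = 555.91, labor force = 3,244.22 thousand.
New unemployment rate = 555.91 / 3,244.22 = 17.14%.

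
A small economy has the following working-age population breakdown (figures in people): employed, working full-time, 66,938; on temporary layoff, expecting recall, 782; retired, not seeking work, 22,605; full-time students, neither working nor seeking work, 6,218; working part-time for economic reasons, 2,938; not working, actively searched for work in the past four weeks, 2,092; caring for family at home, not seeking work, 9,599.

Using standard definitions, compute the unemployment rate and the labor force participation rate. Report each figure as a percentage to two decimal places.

Employed = 66,938 + 2,938 = 69,876 (anyone who worked, including part-time for economic reasons, counts as employed).
Unemployed = 782 + 2,092 = 2,874 (jobless and actively searching, or on temporary layoff).
Labor force = 69,876 + 2,874 = 72,750.
Not in labor force = 22,605 + 6,218 + 9,599 = 38,422 (those not working and not actively searching are outside the labor force).
Civilian working-age population = 72,750 + 38,422 = 111,172.
Unemployment rate = 2,874 / 72,750 = 3.95%.
Labor force participation rate = 72,750 / 111,172 = 65.44%.

Unemployment rate ≈ 3.95%; labor force participation rate ≈ 65.44%.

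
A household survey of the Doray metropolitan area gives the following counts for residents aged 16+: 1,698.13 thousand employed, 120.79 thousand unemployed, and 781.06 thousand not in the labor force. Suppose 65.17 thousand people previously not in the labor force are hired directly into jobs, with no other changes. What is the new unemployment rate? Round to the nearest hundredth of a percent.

New unemployment rate ≈ 6.41%.

Initially, labor force = 1,698.13 + 120.79 = 1,818.92 thousand, so u = 120.79/1,818.92 = 6.64%.
After the change, employed and labor force both rise by 65.17; unemployed unchanged → E = 1,763.30, U = 120.79, labor force = 1,884.09 thousand.
New unemployment rate = 120.79 / 1,884.09 = 6.41%.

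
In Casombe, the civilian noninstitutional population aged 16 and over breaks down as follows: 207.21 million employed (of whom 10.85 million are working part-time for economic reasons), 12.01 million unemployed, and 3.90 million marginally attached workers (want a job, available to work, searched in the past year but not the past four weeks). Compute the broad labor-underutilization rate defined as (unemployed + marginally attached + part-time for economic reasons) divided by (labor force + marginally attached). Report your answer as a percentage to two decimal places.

Broad underutilization rate ≈ 11.99%.

Labor force = 207.21 + 12.01 = 219.22 million.
Numerator = 12.01 + 3.90 + 10.85 = 26.76 million.
Denominator = 219.22 + 3.90 = 223.12 million.
Broad rate = 26.76 / 223.12 = 11.99%.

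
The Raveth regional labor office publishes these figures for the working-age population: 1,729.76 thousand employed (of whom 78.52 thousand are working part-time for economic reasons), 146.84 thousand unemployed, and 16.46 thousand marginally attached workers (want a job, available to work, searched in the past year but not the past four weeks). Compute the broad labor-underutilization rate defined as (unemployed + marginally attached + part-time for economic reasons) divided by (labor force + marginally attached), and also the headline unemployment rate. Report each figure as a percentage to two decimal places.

Labor force = 1,729.76 + 146.84 = 1,876.60 thousand.
Numerator = 146.84 + 16.46 + 78.52 = 241.82 thousand.
Denominator = 1,876.60 + 16.46 = 1,893.06 thousand.
Broad rate = 241.82 / 1,893.06 = 12.77%.
Headline unemployment rate = 146.84 / 1,876.60 = 7.82%.

Broad underutilization rate ≈ 12.77%; headline unemployment rate ≈ 7.82%.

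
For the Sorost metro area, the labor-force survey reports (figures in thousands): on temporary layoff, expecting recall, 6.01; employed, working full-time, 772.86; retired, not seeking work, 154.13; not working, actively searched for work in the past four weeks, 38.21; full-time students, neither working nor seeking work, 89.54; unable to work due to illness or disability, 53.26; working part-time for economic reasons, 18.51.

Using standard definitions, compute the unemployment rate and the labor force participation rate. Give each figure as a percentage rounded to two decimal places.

Unemployment rate ≈ 5.29%; labor force participation rate ≈ 73.78%.

Employed = 772.86 + 18.51 = 791.37 thousand (anyone who worked, including part-time for economic reasons, counts as employed).
Unemployed = 6.01 + 38.21 = 44.22 thousand (jobless and actively searching, or on temporary layoff).
Labor force = 791.37 + 44.22 = 835.59 thousand.
Not in labor force = 154.13 + 89.54 + 53.26 = 296.93 thousand (those not working and not actively searching are outside the labor force).
Civilian working-age population = 835.59 + 296.93 = 1,132.52 thousand.
Unemployment rate = 44.22 / 835.59 = 5.29%.
Labor force participation rate = 835.59 / 1,132.52 = 73.78%.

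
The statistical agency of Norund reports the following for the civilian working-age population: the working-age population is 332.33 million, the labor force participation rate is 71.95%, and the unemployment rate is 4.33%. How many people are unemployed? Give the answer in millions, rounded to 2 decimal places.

Labor force = 0.7195 × 332.33 = 239.11 million.
Unemployed = 0.0433 × 239.11 ≈ 10.35 million.

About 10.35 million are unemployed.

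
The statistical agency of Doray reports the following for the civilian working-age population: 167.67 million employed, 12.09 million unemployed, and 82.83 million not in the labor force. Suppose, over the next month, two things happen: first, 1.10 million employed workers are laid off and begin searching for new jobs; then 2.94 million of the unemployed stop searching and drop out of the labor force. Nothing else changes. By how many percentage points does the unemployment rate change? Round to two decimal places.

Initially, labor force = 167.67 + 12.09 = 179.76 million, so u = 12.09/179.76 = 6.73%.
After the first change, employed falls and unemployed rises by 1.10; labor force unchanged → E = 166.57, U = 13.19, labor force = 179.76 million.
After the second change, unemployed and labor force both fall by 2.94 → E = 166.57, U = 10.25, labor force = 176.82 million.
New unemployment rate = 10.25 / 176.82 = 5.80%.
Change = 5.80% − 6.73% = −0.93 percentage points.

The unemployment rate changes by −0.93 percentage points.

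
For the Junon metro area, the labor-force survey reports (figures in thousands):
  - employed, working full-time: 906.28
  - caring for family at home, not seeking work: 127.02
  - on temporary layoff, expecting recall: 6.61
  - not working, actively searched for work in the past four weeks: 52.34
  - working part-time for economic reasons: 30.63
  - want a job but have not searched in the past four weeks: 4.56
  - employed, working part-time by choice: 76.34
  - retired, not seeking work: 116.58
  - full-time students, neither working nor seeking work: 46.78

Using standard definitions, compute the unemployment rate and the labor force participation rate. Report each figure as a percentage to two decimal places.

Unemployment rate ≈ 5.50%; labor force participation rate ≈ 78.43%.

Employed = 906.28 + 30.63 + 76.34 = 1,013.25 thousand (anyone who worked, including part-time for economic reasons, counts as employed).
Unemployed = 6.61 + 52.34 = 58.95 thousand (jobless and actively searching, or on temporary layoff).
Labor force = 1,013.25 + 58.95 = 1,072.20 thousand.
Not in labor force = 127.02 + 4.56 + 116.58 + 46.78 = 294.94 thousand (those not working and not actively searching are outside the labor force — including those who want a job but have given up searching).
Civilian working-age population = 1,072.20 + 294.94 = 1,367.14 thousand.
Unemployment rate = 58.95 / 1,072.20 = 5.50%.
Labor force participation rate = 1,072.20 / 1,367.14 = 78.43%.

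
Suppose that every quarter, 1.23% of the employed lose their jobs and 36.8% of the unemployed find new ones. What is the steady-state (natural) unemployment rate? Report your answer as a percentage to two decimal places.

At steady state the flows balance: s·E = f·U, so U/(E+U) = s/(s+f).
u* = 1.23 / (1.23 + 36.8) = 1.23 / 38.03 = 3.23%.

Steady-state unemployment rate ≈ 3.23%.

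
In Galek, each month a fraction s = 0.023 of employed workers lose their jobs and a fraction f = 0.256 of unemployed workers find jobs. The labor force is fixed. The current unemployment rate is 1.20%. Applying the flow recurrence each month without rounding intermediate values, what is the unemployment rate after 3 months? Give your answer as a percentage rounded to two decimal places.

With a fixed labor force, u_{t+1} = u_t + s·(1−u_t) − f·u_t = u_t·(1−s−f) + s.
Here 1−s−f = 0.721 and s = 0.023.
u_1 = 0.012000 × 0.721 + 0.023 = 0.031652.
u_2 = 0.031652 × 0.721 + 0.023 = 0.045821.
u_3 = 0.045821 × 0.721 + 0.023 = 0.056037.

Unemployment rate after three months ≈ 5.60%.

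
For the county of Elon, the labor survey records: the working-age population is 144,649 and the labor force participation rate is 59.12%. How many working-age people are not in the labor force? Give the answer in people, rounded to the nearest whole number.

Share not in the labor force = 1 − 0.5912 = 0.4088.
Not in labor force = 0.4088 × 144,649 ≈ 59,133.

About 59,133 are not in the labor force.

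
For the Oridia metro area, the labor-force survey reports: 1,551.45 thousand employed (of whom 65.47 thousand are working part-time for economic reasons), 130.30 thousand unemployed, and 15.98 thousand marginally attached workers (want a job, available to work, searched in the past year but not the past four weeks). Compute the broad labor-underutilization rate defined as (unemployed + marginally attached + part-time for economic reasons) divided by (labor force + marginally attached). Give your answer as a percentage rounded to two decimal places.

Labor force = 1,551.45 + 130.30 = 1,681.75 thousand.
Numerator = 130.30 + 15.98 + 65.47 = 211.75 thousand.
Denominator = 1,681.75 + 15.98 = 1,697.73 thousand.
Broad rate = 211.75 / 1,697.73 = 12.47%.

Broad underutilization rate ≈ 12.47%.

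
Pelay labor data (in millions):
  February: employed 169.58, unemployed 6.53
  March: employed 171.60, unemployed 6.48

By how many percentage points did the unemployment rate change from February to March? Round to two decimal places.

The unemployment rate changed by −0.07 percentage points.

February: labor force = 169.58 + 6.53 = 176.11; u = 6.53/176.11 = 3.71%.
March: labor force = 171.60 + 6.48 = 178.08; u = 6.48/178.08 = 3.64%.
Change = 3.64% − 3.71% = −0.07 pp.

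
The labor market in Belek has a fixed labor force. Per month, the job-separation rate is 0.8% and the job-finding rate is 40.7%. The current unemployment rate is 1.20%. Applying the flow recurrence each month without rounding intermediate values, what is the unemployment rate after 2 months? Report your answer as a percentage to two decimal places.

With a fixed labor force, u_{t+1} = u_t + s·(1−u_t) − f·u_t = u_t·(1−s−f) + s.
Here 1−s−f = 0.585 and s = 0.008.
u_1 = 0.012000 × 0.585 + 0.008 = 0.015020.
u_2 = 0.015020 × 0.585 + 0.008 = 0.016787.

Unemployment rate after two months ≈ 1.68%.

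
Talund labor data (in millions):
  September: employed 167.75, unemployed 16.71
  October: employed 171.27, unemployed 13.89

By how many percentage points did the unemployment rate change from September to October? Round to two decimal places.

September: labor force = 167.75 + 16.71 = 184.46; u = 16.71/184.46 = 9.06%.
October: labor force = 171.27 + 13.89 = 185.16; u = 13.89/185.16 = 7.50%.
Change = 7.50% − 9.06% = −1.56 pp.

The unemployment rate changed by −1.56 percentage points.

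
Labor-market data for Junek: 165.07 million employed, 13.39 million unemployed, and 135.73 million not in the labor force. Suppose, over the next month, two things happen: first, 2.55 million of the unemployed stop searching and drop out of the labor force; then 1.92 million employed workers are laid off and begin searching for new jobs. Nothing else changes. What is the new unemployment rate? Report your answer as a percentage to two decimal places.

New unemployment rate ≈ 7.25%.

Initially, labor force = 165.07 + 13.39 = 178.46 million, so u = 13.39/178.46 = 7.50%.
After the first change, unemployed and labor force both fall by 2.55 → E = 165.07, U = 10.84, labor force = 175.91 million.
After the second change, employed falls and unemployed rises by 1.92; labor force unchanged → E = 163.15, U = 12.76, labor force = 175.91 million.
New unemployment rate = 12.76 / 175.91 = 7.25%.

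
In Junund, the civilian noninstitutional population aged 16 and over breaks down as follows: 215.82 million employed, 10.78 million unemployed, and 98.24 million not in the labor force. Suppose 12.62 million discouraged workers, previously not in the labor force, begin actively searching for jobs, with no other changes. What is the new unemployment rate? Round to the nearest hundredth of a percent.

Initially, labor force = 215.82 + 10.78 = 226.60 million, so u = 10.78/226.60 = 4.76%.
After the change, unemployed and labor force both rise by 12.62 → E = 215.82, U = 23.40, labor force = 239.22 million.
New unemployment rate = 23.40 / 239.22 = 9.78%.

New unemployment rate ≈ 9.78%.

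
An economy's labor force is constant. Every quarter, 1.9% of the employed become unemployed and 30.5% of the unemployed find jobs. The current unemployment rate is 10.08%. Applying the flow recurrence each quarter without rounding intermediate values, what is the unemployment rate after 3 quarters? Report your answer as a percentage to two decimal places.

Unemployment rate after three quarters ≈ 7.17%.

With a fixed labor force, u_{t+1} = u_t + s·(1−u_t) − f·u_t = u_t·(1−s−f) + s.
Here 1−s−f = 0.676 and s = 0.019.
u_1 = 0.100800 × 0.676 + 0.019 = 0.087141.
u_2 = 0.087141 × 0.676 + 0.019 = 0.077907.
u_3 = 0.077907 × 0.676 + 0.019 = 0.071665.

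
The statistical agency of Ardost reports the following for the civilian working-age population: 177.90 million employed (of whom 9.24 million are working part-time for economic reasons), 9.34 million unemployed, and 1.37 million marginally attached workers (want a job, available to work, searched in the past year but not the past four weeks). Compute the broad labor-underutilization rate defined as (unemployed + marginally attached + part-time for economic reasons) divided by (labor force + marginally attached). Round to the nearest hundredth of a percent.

Broad underutilization rate ≈ 10.58%.

Labor force = 177.90 + 9.34 = 187.24 million.
Numerator = 9.34 + 1.37 + 9.24 = 19.95 million.
Denominator = 187.24 + 1.37 = 188.61 million.
Broad rate = 19.95 / 188.61 = 10.58%.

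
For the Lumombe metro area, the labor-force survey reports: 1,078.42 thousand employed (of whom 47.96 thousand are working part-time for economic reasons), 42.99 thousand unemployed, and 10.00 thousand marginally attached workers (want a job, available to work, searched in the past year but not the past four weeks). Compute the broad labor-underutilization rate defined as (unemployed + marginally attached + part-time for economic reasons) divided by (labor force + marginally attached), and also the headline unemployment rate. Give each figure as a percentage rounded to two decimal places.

Labor force = 1,078.42 + 42.99 = 1,121.41 thousand.
Numerator = 42.99 + 10.00 + 47.96 = 100.95 thousand.
Denominator = 1,121.41 + 10.00 = 1,131.41 thousand.
Broad rate = 100.95 / 1,131.41 = 8.92%.
Headline unemployment rate = 42.99 / 1,121.41 = 3.83%.

Broad underutilization rate ≈ 8.92%; headline unemployment rate ≈ 3.83%.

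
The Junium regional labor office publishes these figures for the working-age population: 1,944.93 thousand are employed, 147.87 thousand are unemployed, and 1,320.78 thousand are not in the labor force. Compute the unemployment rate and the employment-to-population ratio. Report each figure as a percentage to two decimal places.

Labor force = employed + unemployed = 1,944.93 + 147.87 = 2,092.80 thousand.
Working-age population = 2,092.80 + 1,320.78 = 3,413.58 thousand.
Unemployment rate = 147.87 / 2,092.80 = 7.07%.
Employment-population ratio = 1,944.93 / 3,413.58 = 56.98%.

Unemployment rate ≈ 7.07%; employment-population ratio ≈ 56.98%.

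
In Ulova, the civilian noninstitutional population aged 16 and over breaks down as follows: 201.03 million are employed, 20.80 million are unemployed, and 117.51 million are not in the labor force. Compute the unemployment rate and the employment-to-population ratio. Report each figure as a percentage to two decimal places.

Labor force = employed + unemployed = 201.03 + 20.80 = 221.83 million.
Working-age population = 221.83 + 117.51 = 339.34 million.
Unemployment rate = 20.80 / 221.83 = 9.38%.
Employment-population ratio = 201.03 / 339.34 = 59.24%.

Unemployment rate ≈ 9.38%; employment-population ratio ≈ 59.24%.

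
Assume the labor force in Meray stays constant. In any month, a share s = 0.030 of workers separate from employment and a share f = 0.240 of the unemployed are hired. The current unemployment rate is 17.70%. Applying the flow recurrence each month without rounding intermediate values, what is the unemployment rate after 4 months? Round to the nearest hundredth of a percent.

With a fixed labor force, u_{t+1} = u_t + s·(1−u_t) − f·u_t = u_t·(1−s−f) + s.
Here 1−s−f = 0.730 and s = 0.030.
u_1 = 0.177000 × 0.730 + 0.030 = 0.159210.
u_2 = 0.159210 × 0.730 + 0.030 = 0.146223.
u_3 = 0.146223 × 0.730 + 0.030 = 0.136743.
u_4 = 0.136743 × 0.730 + 0.030 = 0.129822.

Unemployment rate after four months ≈ 12.98%.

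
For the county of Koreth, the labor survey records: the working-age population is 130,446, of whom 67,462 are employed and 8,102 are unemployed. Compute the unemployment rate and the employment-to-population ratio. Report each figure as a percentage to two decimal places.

Unemployment rate ≈ 10.72%; employment-population ratio ≈ 51.72%.

Labor force = employed + unemployed = 67,462 + 8,102 = 75,564.
Unemployment rate = 8,102 / 75,564 = 10.72%.
Employment-population ratio = 67,462 / 130,446 = 51.72%.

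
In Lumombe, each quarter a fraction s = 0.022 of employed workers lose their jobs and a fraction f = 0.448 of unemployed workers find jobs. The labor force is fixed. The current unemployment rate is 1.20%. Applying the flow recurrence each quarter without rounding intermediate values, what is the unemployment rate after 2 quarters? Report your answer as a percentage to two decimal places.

Unemployment rate after two quarters ≈ 3.70%.

With a fixed labor force, u_{t+1} = u_t + s·(1−u_t) − f·u_t = u_t·(1−s−f) + s.
Here 1−s−f = 0.530 and s = 0.022.
u_1 = 0.012000 × 0.530 + 0.022 = 0.028360.
u_2 = 0.028360 × 0.530 + 0.022 = 0.037031.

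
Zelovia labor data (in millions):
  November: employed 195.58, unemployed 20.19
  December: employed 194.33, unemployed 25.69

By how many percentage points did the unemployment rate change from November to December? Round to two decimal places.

November: labor force = 195.58 + 20.19 = 215.77; u = 20.19/215.77 = 9.36%.
December: labor force = 194.33 + 25.69 = 220.02; u = 25.69/220.02 = 11.68%.
Change = 11.68% − 9.36% = +2.32 pp.

The unemployment rate changed by +2.32 percentage points.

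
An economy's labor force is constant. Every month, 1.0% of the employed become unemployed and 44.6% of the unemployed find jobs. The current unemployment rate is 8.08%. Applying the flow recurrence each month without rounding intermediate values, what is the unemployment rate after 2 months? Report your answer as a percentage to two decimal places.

With a fixed labor force, u_{t+1} = u_t + s·(1−u_t) − f·u_t = u_t·(1−s−f) + s.
Here 1−s−f = 0.544 and s = 0.010.
u_1 = 0.080800 × 0.544 + 0.010 = 0.053955.
u_2 = 0.053955 × 0.544 + 0.010 = 0.039352.

Unemployment rate after two months ≈ 3.94%.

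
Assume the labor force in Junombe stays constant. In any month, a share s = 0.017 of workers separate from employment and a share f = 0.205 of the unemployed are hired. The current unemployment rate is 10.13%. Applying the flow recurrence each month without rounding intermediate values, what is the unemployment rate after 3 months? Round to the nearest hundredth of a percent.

Unemployment rate after three months ≈ 8.82%.

With a fixed labor force, u_{t+1} = u_t + s·(1−u_t) − f·u_t = u_t·(1−s−f) + s.
Here 1−s−f = 0.778 and s = 0.017.
u_1 = 0.101300 × 0.778 + 0.017 = 0.095811.
u_2 = 0.095811 × 0.778 + 0.017 = 0.091541.
u_3 = 0.091541 × 0.778 + 0.017 = 0.088219.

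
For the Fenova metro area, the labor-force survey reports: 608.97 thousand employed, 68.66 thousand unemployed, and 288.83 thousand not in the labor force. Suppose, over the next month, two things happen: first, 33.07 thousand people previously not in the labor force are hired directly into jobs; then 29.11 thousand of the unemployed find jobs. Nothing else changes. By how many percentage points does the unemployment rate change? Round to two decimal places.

Initially, labor force = 608.97 + 68.66 = 677.63 thousand, so u = 68.66/677.63 = 10.13%.
After the first change, employed and labor force both rise by 33.07; unemployed unchanged → E = 642.04, U = 68.66, labor force = 710.70 thousand.
After the second change, unemployed falls and employed rises by 29.11; labor force unchanged → E = 671.15, U = 39.55, labor force = 710.70 thousand.
New unemployment rate = 39.55 / 710.70 = 5.56%.
Change = 5.56% − 10.13% = −4.57 percentage points.

The unemployment rate changes by −4.57 percentage points.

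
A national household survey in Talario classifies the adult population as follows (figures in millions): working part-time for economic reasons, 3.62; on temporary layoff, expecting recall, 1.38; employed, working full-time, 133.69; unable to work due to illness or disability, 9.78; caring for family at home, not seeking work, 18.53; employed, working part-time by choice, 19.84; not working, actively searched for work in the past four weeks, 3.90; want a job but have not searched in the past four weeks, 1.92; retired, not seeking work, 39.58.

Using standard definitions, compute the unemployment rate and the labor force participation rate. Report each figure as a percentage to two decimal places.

Unemployment rate ≈ 3.25%; labor force participation rate ≈ 69.94%.

Employed = 3.62 + 133.69 + 19.84 = 157.15 million (anyone who worked, including part-time for economic reasons, counts as employed).
Unemployed = 1.38 + 3.90 = 5.28 million (jobless and actively searching, or on temporary layoff).
Labor force = 157.15 + 5.28 = 162.43 million.
Not in labor force = 9.78 + 18.53 + 1.92 + 39.58 = 69.81 million (those not working and not actively searching are outside the labor force — including those who want a job but have given up searching).
Civilian working-age population = 162.43 + 69.81 = 232.24 million.
Unemployment rate = 5.28 / 162.43 = 3.25%.
Labor force participation rate = 162.43 / 232.24 = 69.94%.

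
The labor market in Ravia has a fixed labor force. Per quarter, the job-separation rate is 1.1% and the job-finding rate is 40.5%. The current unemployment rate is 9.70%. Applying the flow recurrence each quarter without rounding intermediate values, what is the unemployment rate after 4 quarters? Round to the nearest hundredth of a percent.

Unemployment rate after four quarters ≈ 3.46%.

With a fixed labor force, u_{t+1} = u_t + s·(1−u_t) − f·u_t = u_t·(1−s−f) + s.
Here 1−s−f = 0.584 and s = 0.011.
u_1 = 0.097000 × 0.584 + 0.011 = 0.067648.
u_2 = 0.067648 × 0.584 + 0.011 = 0.050506.
u_3 = 0.050506 × 0.584 + 0.011 = 0.040496.
u_4 = 0.040496 × 0.584 + 0.011 = 0.034650.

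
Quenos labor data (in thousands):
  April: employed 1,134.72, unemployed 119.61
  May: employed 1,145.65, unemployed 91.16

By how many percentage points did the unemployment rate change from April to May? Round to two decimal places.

April: labor force = 1,134.72 + 119.61 = 1,254.33; u = 119.61/1,254.33 = 9.54%.
May: labor force = 1,145.65 + 91.16 = 1,236.81; u = 91.16/1,236.81 = 7.37%.
Change = 7.37% − 9.54% = −2.17 pp.

The unemployment rate changed by −2.17 percentage points.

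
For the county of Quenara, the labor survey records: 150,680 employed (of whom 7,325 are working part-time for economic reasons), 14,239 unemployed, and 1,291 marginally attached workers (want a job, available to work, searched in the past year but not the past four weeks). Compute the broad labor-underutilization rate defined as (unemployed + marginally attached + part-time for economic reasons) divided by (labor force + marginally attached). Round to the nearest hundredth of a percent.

Broad underutilization rate ≈ 13.75%.

Labor force = 150,680 + 14,239 = 164,919.
Numerator = 14,239 + 1,291 + 7,325 = 22,855.
Denominator = 164,919 + 1,291 = 166,210.
Broad rate = 22,855 / 166,210 = 13.75%.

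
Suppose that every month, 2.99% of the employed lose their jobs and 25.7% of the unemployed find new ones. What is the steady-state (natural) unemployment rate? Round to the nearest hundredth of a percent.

Steady-state unemployment rate ≈ 10.42%.

At steady state the flows balance: s·E = f·U, so U/(E+U) = s/(s+f).
u* = 2.99 / (2.99 + 25.7) = 2.99 / 28.69 = 10.42%.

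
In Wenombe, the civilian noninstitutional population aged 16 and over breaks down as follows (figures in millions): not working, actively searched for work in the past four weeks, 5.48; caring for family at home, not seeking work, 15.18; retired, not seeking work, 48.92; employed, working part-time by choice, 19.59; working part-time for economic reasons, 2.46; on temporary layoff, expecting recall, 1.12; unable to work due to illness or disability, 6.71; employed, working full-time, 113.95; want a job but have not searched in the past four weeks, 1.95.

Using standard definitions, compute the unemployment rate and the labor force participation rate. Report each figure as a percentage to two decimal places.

Unemployment rate ≈ 4.63%; labor force participation rate ≈ 66.21%.

Employed = 19.59 + 2.46 + 113.95 = 136.00 million (anyone who worked, including part-time for economic reasons, counts as employed).
Unemployed = 5.48 + 1.12 = 6.60 million (jobless and actively searching, or on temporary layoff).
Labor force = 136.00 + 6.60 = 142.60 million.
Not in labor force = 15.18 + 48.92 + 6.71 + 1.95 = 72.76 million (those not working and not actively searching are outside the labor force — including those who want a job but have given up searching).
Civilian working-age population = 142.60 + 72.76 = 215.36 million.
Unemployment rate = 6.60 / 142.60 = 4.63%.
Labor force participation rate = 142.60 / 215.36 = 66.21%.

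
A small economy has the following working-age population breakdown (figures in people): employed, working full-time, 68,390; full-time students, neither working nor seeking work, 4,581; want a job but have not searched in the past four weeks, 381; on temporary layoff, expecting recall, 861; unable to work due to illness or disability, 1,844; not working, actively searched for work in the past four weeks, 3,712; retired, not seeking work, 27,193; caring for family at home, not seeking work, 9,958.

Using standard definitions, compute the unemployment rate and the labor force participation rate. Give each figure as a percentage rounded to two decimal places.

Employed = 68,390.
Unemployed = 861 + 3,712 = 4,573 (jobless and actively searching, or on temporary layoff).
Labor force = 68,390 + 4,573 = 72,963.
Not in labor force = 4,581 + 381 + 1,844 + 27,193 + 9,958 = 43,957 (those not working and not actively searching are outside the labor force — including those who want a job but have given up searching).
Civilian working-age population = 72,963 + 43,957 = 116,920.
Unemployment rate = 4,573 / 72,963 = 6.27%.
Labor force participation rate = 72,963 / 116,920 = 62.40%.

Unemployment rate ≈ 6.27%; labor force participation rate ≈ 62.40%.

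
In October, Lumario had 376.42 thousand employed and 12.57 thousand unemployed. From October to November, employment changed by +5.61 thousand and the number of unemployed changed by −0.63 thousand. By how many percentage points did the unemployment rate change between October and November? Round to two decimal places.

The unemployment rate changed by −0.20 percentage points.

October: labor force = 376.42 + 12.57 = 388.99; u = 12.57/388.99 = 3.23%.
November: labor force = 382.03 + 11.94 = 393.97; u = 11.94/393.97 = 3.03%.
Change = 3.03% − 3.23% = −0.20 pp.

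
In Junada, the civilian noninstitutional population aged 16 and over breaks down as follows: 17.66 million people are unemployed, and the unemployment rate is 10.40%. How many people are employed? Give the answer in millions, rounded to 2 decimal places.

Labor force = U / u = 17.66 / 0.1040 ≈ 169.81 million.
Employed = labor force − unemployed = 169.81 − 17.66 = 152.15 million.

About 152.15 million are employed.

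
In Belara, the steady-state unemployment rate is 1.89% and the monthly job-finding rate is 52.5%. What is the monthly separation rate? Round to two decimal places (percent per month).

Separation rate ≈ 1.01% per month.

From u* = s/(s+f): s = u·f/(1−u).
s = 0.0189 × 52.5 / (1 − 0.0189) = 0.9922 / 0.9811 ≈ 1.01% per month.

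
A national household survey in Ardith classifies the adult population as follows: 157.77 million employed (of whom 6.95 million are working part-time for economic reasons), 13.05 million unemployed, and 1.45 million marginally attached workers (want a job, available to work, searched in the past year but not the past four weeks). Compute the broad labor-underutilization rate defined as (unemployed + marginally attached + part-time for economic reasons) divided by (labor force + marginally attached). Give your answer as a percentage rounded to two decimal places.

Broad underutilization rate ≈ 12.45%.

Labor force = 157.77 + 13.05 = 170.82 million.
Numerator = 13.05 + 1.45 + 6.95 = 21.45 million.
Denominator = 170.82 + 1.45 = 172.27 million.
Broad rate = 21.45 / 172.27 = 12.45%.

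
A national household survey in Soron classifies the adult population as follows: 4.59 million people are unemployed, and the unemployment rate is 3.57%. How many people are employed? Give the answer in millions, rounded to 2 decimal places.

About 123.98 million are employed.

Labor force = U / u = 4.59 / 0.0357 ≈ 128.57 million.
Employed = labor force − unemployed = 128.57 − 4.59 = 123.98 million.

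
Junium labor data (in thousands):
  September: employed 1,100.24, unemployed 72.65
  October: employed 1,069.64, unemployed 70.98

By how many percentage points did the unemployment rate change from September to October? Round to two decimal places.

The unemployment rate changed by +0.03 percentage points.

September: labor force = 1,100.24 + 72.65 = 1,172.89; u = 72.65/1,172.89 = 6.19%.
October: labor force = 1,069.64 + 70.98 = 1,140.62; u = 70.98/1,140.62 = 6.22%.
Change = 6.22% − 6.19% = +0.03 pp.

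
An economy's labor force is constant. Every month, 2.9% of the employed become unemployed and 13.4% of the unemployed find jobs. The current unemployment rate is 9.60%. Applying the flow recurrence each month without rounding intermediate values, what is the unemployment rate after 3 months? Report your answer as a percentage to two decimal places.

With a fixed labor force, u_{t+1} = u_t + s·(1−u_t) − f·u_t = u_t·(1−s−f) + s.
Here 1−s−f = 0.837 and s = 0.029.
u_1 = 0.096000 × 0.837 + 0.029 = 0.109352.
u_2 = 0.109352 × 0.837 + 0.029 = 0.120528.
u_3 = 0.120528 × 0.837 + 0.029 = 0.129882.

Unemployment rate after three months ≈ 12.99%.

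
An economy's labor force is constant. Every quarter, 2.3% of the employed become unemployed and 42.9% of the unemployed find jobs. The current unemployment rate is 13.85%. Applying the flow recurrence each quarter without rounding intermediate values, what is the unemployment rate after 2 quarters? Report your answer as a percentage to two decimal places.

Unemployment rate after two quarters ≈ 7.72%.

With a fixed labor force, u_{t+1} = u_t + s·(1−u_t) − f·u_t = u_t·(1−s−f) + s.
Here 1−s−f = 0.548 and s = 0.023.
u_1 = 0.138500 × 0.548 + 0.023 = 0.098898.
u_2 = 0.098898 × 0.548 + 0.023 = 0.077196.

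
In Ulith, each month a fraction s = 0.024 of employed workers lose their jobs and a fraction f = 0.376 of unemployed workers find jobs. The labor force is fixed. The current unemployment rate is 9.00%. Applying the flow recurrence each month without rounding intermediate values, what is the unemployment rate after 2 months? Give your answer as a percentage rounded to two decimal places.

With a fixed labor force, u_{t+1} = u_t + s·(1−u_t) − f·u_t = u_t·(1−s−f) + s.
Here 1−s−f = 0.600 and s = 0.024.
u_1 = 0.090000 × 0.600 + 0.024 = 0.078000.
u_2 = 0.078000 × 0.600 + 0.024 = 0.070800.

Unemployment rate after two months ≈ 7.08%.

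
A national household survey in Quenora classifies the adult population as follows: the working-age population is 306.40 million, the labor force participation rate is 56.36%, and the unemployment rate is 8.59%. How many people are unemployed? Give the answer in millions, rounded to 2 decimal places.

Labor force = 0.5636 × 306.40 = 172.69 million.
Unemployed = 0.0859 × 172.69 ≈ 14.83 million.

About 14.83 million are unemployed.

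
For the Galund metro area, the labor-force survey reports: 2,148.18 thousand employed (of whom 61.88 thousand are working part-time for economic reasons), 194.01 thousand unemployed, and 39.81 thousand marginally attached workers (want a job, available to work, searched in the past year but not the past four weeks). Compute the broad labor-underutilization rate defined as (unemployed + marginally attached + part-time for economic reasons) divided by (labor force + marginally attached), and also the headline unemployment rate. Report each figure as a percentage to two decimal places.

Labor force = 2,148.18 + 194.01 = 2,342.19 thousand.
Numerator = 194.01 + 39.81 + 61.88 = 295.70 thousand.
Denominator = 2,342.19 + 39.81 = 2,382.00 thousand.
Broad rate = 295.70 / 2,382.00 = 12.41%.
Headline unemployment rate = 194.01 / 2,342.19 = 8.28%.

Broad underutilization rate ≈ 12.41%; headline unemployment rate ≈ 8.28%.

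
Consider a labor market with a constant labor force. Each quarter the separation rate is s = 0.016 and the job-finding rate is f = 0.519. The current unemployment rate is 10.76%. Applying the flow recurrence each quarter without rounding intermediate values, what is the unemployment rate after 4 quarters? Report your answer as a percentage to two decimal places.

With a fixed labor force, u_{t+1} = u_t + s·(1−u_t) − f·u_t = u_t·(1−s−f) + s.
Here 1−s−f = 0.465 and s = 0.016.
u_1 = 0.107600 × 0.465 + 0.016 = 0.066034.
u_2 = 0.066034 × 0.465 + 0.016 = 0.046706.
u_3 = 0.046706 × 0.465 + 0.016 = 0.037718.
u_4 = 0.037718 × 0.465 + 0.016 = 0.033539.

Unemployment rate after four quarters ≈ 3.35%.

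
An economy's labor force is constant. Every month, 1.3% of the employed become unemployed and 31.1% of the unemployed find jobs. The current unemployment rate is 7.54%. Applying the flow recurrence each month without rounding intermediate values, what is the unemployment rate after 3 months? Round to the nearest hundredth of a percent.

With a fixed labor force, u_{t+1} = u_t + s·(1−u_t) − f·u_t = u_t·(1−s−f) + s.
Here 1−s−f = 0.676 and s = 0.013.
u_1 = 0.075400 × 0.676 + 0.013 = 0.063970.
u_2 = 0.063970 × 0.676 + 0.013 = 0.056244.
u_3 = 0.056244 × 0.676 + 0.013 = 0.051021.

Unemployment rate after three months ≈ 5.10%.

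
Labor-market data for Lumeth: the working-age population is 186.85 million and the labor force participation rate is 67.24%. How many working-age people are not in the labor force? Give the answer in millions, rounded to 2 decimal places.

Share not in the labor force = 1 − 0.6724 = 0.3276.
Not in labor force = 0.3276 × 186.85 ≈ 61.21 million.

About 61.21 million are not in the labor force.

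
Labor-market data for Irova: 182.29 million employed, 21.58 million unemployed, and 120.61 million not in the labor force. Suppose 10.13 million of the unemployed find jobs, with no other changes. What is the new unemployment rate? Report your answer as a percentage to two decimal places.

Initially, labor force = 182.29 + 21.58 = 203.87 million, so u = 21.58/203.87 = 10.59%.
After the change, unemployed falls and employed rises by 10.13; labor force unchanged → E = 192.42, U = 11.45, labor force = 203.87 million.
New unemployment rate = 11.45 / 203.87 = 5.62%.

New unemployment rate ≈ 5.62%.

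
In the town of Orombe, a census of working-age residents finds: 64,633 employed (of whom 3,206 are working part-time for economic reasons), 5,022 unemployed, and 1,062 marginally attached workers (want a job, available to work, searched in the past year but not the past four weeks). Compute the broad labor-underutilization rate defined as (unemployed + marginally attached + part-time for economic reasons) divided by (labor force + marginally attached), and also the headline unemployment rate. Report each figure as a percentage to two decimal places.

Broad underutilization rate ≈ 13.14%; headline unemployment rate ≈ 7.21%.

Labor force = 64,633 + 5,022 = 69,655.
Numerator = 5,022 + 1,062 + 3,206 = 9,290.
Denominator = 69,655 + 1,062 = 70,717.
Broad rate = 9,290 / 70,717 = 13.14%.
Headline unemployment rate = 5,022 / 69,655 = 7.21%.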